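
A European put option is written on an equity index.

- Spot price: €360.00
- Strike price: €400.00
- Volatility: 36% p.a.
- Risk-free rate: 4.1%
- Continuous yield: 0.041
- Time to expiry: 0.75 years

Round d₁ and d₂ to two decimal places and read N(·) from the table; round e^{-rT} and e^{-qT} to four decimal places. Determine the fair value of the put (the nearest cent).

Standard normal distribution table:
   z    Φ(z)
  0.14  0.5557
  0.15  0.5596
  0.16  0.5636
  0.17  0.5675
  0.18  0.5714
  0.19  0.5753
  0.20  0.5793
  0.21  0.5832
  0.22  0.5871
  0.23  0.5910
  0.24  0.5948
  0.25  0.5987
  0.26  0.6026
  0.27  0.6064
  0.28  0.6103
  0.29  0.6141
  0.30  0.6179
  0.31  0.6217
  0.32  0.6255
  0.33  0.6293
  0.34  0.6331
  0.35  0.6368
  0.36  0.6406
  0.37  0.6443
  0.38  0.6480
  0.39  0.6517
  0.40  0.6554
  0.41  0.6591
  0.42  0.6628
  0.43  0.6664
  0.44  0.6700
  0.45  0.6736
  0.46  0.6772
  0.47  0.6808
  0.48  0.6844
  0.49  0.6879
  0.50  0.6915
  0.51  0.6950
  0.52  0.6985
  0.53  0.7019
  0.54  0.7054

T = 0.75;  σ√T = 0.3118
ln(S/K) + (r − q + σ²/2)T = ln(360/400) + (0.041 − 0.041 + 0.36²/2)·0.75 = -0.1054 + 0.0486 = -0.0568
d₁ = -0.0568 / 0.3118 = -0.1821 → -0.18
d₂ = d₁ − σ√T = -0.1821 − 0.3118 = -0.4938 → -0.49
exp(−qT) = exp(−0.041·0.75) = 0.9697;  exp(−rT) = exp(−0.041·0.75) = 0.9697
N(−d₂) = N(0.49) = 0.6879;  N(−d₁) = N(0.18) = 0.5714
P = 400·0.9697·0.6879 − 360·0.9697·0.5714 = 266.8227 − 199.4712 = 67.3515

€67.35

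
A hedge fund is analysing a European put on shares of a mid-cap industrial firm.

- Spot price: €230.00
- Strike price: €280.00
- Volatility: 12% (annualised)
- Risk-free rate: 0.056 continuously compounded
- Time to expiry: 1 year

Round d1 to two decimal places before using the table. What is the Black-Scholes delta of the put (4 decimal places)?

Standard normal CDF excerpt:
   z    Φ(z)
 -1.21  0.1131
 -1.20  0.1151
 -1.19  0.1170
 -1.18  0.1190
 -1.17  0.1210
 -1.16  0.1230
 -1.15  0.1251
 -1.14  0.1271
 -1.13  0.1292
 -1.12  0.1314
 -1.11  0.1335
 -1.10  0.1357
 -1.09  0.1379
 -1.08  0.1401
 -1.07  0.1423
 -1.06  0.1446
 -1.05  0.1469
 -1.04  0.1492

-0.8665

σ√T = 0.12 × 1.0000 = 0.1200
d₁ = [ln(230/280) + (0.056 + 0.12²/2)·1] / 0.1200 = [-0.1967 + 0.0632] / 0.1200 = -1.1126 → -1.11
N(d₁) = N(-1.11) = 0.1335
Δ_put = N(d₁) − 1 = 0.1335 − 1 = -0.8665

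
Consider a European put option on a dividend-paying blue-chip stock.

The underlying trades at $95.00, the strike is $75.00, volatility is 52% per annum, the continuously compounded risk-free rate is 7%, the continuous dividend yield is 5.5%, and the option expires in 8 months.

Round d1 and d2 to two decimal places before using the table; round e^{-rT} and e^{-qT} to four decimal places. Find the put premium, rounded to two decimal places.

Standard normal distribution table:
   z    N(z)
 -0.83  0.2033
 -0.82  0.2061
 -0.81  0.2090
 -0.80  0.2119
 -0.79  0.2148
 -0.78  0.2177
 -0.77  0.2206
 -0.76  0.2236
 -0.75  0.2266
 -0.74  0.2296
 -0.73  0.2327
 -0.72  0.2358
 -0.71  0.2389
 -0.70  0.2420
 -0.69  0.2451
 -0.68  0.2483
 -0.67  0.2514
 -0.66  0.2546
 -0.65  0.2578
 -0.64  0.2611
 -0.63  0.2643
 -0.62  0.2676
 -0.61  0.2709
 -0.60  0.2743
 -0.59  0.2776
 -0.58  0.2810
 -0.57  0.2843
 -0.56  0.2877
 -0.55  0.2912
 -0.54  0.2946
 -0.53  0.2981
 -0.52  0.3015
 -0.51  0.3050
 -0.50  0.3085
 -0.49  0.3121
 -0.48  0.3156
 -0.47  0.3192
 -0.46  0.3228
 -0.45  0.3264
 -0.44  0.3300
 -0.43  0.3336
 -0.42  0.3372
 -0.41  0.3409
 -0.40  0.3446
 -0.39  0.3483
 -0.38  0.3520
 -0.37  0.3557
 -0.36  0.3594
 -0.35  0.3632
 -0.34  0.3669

σ√T = 0.52 × 0.8165 = 0.4246
ln(S/K) + (r − q + σ²/2)T = ln(95/75) + (0.07 − 0.055 + 0.52²/2)·0.6667 = 0.2364 + 0.1001 = 0.3365
d₁ = 0.3365 / 0.4246 = 0.7926 ≈ 0.79
d₂ = d₁ − σ√T = 0.7926 − 0.4246 = 0.3680 ≈ 0.37
exp(−qT) = exp(−0.055·0.6667) = 0.9640;  exp(−rT) = exp(−0.07·0.6667) = 0.9544
P = 75·0.9544·N(-0.37) − 95·0.9640·N(-0.79) = 75·0.9544·0.3557 − 95·0.9640·0.2148 = 25.4610 − 19.6714 = 5.7896

$5.79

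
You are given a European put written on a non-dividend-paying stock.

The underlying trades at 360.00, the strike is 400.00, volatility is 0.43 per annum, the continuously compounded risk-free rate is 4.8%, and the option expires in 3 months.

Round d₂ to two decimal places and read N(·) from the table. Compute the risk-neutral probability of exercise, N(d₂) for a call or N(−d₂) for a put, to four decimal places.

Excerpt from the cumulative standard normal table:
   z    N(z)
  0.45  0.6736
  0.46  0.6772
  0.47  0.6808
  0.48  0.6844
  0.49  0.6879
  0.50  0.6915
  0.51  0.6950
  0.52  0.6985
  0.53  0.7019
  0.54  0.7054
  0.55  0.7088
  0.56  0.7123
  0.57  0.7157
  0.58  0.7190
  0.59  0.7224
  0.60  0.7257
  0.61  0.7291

0.7054

σ√T = 0.43 × 0.5000 = 0.2150
d₁ = [ln(360/400) + (0.048 + 0.43²/2)·0.25] / 0.2150 = [-0.1054 + 0.0351] / 0.2150 = -0.3267 ≈ -0.33
d₂ = d₁ − σ√T = -0.3267 − 0.2150 = -0.5417 ≈ -0.54
Pr(exercise) under Q = N(−d₂) = N(0.54) = 0.7054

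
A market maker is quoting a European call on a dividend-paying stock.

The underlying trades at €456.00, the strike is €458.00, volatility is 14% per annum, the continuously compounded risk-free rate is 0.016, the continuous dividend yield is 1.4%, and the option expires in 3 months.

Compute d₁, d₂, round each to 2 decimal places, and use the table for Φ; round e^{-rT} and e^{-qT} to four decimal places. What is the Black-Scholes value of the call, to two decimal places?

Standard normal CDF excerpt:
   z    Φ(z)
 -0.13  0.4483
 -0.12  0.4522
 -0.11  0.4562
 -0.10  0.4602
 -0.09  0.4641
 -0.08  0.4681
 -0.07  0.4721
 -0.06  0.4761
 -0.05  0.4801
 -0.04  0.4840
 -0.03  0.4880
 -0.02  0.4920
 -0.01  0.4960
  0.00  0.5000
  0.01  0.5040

σ√T = 0.14·√0.25 = 0.0700
d₁ = [ln(456/458) + (0.016 − 0.014 + 0.14²/2)·0.25] / 0.0700 = [-0.0044 + 0.0030] / 0.0700 = -0.0204 → -0.02
d₂ = d₁ − σ√T = -0.0204 − 0.0700 = -0.0904 → -0.09
exp(−qT) = exp(−0.014·0.25) = 0.9965;  exp(−rT) = exp(−0.016·0.25) = 0.9960
N(d₁) = N(-0.02) = 0.4920;  N(d₂) = N(-0.09) = 0.4641
C = 456·0.9965·0.4920 − 458·0.9960·0.4641 = 223.5668 − 211.7076 = 11.8592

€11.86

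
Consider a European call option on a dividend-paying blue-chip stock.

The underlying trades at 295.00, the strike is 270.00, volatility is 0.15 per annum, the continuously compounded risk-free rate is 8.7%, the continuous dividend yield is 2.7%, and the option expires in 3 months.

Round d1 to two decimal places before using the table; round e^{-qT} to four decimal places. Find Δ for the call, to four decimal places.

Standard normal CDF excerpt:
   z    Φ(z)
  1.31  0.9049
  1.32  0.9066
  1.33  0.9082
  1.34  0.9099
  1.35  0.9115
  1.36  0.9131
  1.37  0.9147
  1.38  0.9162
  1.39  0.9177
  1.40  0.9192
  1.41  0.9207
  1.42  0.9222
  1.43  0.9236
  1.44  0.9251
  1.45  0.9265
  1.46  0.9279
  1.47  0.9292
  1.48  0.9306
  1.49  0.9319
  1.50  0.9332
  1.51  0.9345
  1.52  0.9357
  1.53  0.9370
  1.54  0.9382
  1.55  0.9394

0.9160

T = 0.25;  σ√T = 0.0750
ln(S/K) + (r − q + σ²/2)T = ln(295/270) + (0.087 − 0.027 + 0.15²/2)·0.25 = 0.0886 + 0.0178 = 0.1064
d₁ = 0.1064 / 0.0750 = 1.4182 which rounds to 1.42
N(d₁) = N(1.42) = 0.9222
Δ_call = e^(−qT)·N(d₁) = 0.9933·0.9222 = 0.9160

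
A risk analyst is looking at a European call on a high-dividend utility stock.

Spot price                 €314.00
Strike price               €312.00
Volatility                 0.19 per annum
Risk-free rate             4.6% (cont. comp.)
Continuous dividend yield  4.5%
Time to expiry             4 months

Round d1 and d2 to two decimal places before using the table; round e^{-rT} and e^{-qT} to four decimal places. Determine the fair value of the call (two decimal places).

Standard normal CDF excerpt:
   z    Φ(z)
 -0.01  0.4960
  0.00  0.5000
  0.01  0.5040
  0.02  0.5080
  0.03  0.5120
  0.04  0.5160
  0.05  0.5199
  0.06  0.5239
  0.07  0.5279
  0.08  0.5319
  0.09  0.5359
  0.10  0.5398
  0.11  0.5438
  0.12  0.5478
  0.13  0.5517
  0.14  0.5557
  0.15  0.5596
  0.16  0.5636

σ√T = 0.19 × 0.5774 = 0.1097
d₁ = [ln(314/312) + (0.046 − 0.045 + 0.19²/2)·0.3333] / 0.1097 = [0.0064 + 0.0063] / 0.1097 = 0.1161 which rounds to 0.12
d₂ = d₁ − σ√T = 0.1161 − 0.1097 = 0.0064 which rounds to 0.01
exp(−qT) = exp(−0.045·0.3333) = 0.9851;  exp(−rT) = exp(−0.046·0.3333) = 0.9848
N(d₁) = N(0.12) = 0.5478;  N(d₂) = N(0.01) = 0.5040
C = 314·0.9851·0.5478 − 312·0.9848·0.5040 = 169.4463 − 154.8578 = 14.5884

€14.59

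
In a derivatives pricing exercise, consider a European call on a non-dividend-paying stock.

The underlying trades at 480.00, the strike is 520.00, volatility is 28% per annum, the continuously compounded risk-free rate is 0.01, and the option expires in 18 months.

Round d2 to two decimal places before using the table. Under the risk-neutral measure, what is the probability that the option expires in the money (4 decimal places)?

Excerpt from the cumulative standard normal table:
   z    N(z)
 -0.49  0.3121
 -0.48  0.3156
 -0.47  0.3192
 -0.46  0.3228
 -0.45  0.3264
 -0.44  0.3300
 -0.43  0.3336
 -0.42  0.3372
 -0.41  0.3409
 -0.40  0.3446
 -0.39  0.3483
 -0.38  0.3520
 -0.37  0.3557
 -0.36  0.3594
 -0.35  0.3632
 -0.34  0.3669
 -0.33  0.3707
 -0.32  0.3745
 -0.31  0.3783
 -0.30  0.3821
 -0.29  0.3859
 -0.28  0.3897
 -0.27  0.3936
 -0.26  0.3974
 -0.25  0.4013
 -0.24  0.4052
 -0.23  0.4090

0.3594

σ√T = 0.28·√1.5 = 0.3429
d₁ = [ln(480/520) + (0.01 + 0.28²/2)·1.5] / 0.3429 = [-0.0800 + 0.0738] / 0.3429 = -0.0182 ≈ -0.02
d₂ = d₁ − σ√T = -0.0182 − 0.3429 = -0.3611 ≈ -0.36
Pr(exercise) under Q = N(d₂) = 0.3594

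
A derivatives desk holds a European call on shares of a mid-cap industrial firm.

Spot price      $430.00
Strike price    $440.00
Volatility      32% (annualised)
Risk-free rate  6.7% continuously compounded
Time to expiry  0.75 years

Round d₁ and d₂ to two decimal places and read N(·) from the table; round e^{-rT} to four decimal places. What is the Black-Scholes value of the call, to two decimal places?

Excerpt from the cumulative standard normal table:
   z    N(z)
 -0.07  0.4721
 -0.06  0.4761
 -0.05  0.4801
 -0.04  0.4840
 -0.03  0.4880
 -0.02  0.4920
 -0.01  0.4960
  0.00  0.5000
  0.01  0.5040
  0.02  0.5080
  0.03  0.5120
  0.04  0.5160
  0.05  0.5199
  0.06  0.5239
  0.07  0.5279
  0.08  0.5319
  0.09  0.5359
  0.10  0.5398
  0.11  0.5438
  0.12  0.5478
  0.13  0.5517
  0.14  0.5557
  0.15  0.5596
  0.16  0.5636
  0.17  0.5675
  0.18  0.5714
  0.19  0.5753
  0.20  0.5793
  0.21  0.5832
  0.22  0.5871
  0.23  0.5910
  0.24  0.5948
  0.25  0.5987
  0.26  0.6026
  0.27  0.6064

$53.24

T = 0.75;  σ√T = 0.2771
d₁ = [ln(430/440) + (0.067 + ½·0.32²)·0.75] / (σ√T) = (-0.0230 + 0.0887) / 0.2771 = 0.2369 ⇒ 0.24
d₂ = 0.2369 − 0.2771 = -0.0402 ⇒ -0.04
exp(−rT) = exp(−0.067·0.75) = 0.9510
N(d₁) = N(0.24) = 0.5948;  N(d₂) = N(-0.04) = 0.4840
C = 430·0.5948 − 440·0.9510·0.4840 = 255.7640 − 202.5250 = 53.2390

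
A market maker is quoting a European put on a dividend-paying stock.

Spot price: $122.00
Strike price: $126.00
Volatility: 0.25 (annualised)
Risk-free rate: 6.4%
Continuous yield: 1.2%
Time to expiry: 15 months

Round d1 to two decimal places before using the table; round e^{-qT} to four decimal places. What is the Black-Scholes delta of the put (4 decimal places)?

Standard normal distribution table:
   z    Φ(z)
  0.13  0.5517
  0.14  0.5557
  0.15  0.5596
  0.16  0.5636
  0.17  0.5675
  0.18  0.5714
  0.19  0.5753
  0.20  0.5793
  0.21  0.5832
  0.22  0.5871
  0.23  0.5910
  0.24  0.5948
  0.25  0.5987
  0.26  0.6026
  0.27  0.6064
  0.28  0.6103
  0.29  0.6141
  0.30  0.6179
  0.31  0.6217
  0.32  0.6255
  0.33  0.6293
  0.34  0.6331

σ√T = 0.25 × 1.1180 = 0.2795
d₁ = [ln(122/126) + (0.064 − 0.012 + 0.25²/2)·1.25] / 0.2795 = [-0.0323 + 0.1041] / 0.2795 = 0.2569 ≈ 0.26
N(d₁) = N(0.26) = 0.6026
Δ_put = exp(−qT)·(N(d₁) − 1) = 0.9851·(0.6026 − 1) = -0.3915

-0.3915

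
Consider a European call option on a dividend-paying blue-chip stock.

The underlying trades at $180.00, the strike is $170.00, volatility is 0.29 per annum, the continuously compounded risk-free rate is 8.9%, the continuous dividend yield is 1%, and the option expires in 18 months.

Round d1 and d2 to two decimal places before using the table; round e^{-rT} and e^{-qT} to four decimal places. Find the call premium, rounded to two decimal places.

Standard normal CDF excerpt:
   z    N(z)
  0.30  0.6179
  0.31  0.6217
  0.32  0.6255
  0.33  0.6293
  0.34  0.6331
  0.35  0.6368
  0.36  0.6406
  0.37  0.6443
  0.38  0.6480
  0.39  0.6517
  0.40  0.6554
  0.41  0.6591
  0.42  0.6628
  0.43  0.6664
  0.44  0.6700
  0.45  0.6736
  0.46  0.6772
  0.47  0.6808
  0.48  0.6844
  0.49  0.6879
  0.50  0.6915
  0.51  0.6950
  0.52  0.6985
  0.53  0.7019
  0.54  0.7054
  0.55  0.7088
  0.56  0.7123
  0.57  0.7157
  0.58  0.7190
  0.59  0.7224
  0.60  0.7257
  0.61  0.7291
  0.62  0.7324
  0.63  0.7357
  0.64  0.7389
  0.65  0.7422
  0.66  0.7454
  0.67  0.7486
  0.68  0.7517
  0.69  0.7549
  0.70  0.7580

$39.70

σ√T = 0.29 × 1.2247 = 0.3552
ln(S/K) + (r − q + σ²/2)T = ln(180/170) + (0.089 − 0.01 + 0.29²/2)·1.5 = 0.0572 + 0.1816 = 0.2387
d₁ = 0.2387 / 0.3552 = 0.6722 ⇒ 0.67
d₂ = d₁ − σ√T = 0.6722 − 0.3552 = 0.3170 ⇒ 0.32
e^(−qT) = e^(−0.01·1.5) = 0.9851;  e^(−rT) = e^(−0.089·1.5) = 0.8750
C = 180·0.9851·N(0.67) − 170·0.8750·N(0.32) = 180·0.9851·0.7486 − 170·0.8750·0.6255 = 132.7403 − 93.0431 = 39.6971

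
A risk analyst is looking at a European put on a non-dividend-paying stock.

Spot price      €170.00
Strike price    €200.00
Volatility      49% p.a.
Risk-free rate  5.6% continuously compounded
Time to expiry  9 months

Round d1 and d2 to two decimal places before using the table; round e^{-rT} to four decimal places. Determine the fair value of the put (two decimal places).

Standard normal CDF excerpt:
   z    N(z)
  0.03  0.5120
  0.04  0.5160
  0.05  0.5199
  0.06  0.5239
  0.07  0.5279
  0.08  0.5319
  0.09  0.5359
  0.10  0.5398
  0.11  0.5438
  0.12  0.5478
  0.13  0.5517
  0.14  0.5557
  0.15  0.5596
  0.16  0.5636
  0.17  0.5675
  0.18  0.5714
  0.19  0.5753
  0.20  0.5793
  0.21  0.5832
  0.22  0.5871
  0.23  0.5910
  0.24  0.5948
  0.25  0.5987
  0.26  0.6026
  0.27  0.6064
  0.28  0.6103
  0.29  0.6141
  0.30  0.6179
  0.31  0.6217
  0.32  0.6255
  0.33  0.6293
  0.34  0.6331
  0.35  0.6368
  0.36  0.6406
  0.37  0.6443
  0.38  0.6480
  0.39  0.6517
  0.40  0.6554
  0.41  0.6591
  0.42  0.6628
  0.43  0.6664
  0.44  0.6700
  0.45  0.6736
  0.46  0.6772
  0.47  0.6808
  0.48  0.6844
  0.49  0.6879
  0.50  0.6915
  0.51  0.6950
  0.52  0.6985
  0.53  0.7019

€42.87

σ√T = 0.49 × 0.8660 = 0.4244
d₁ = [ln(170/200) + (0.056 + 0.49²/2)·0.75] / 0.4244 = [-0.1625 + 0.1320] / 0.4244 = -0.0718 which rounds to -0.07
d₂ = d₁ − σ√T = -0.0718 − 0.4244 = -0.4962 which rounds to -0.50
exp(−rT) = exp(−0.056·0.75) = 0.9589
N(−d₂) = N(0.50) = 0.6915;  N(−d₁) = N(0.07) = 0.5279
P = 200·0.9589·0.6915 − 170·0.5279 = 132.6159 − 89.7430 = 42.8729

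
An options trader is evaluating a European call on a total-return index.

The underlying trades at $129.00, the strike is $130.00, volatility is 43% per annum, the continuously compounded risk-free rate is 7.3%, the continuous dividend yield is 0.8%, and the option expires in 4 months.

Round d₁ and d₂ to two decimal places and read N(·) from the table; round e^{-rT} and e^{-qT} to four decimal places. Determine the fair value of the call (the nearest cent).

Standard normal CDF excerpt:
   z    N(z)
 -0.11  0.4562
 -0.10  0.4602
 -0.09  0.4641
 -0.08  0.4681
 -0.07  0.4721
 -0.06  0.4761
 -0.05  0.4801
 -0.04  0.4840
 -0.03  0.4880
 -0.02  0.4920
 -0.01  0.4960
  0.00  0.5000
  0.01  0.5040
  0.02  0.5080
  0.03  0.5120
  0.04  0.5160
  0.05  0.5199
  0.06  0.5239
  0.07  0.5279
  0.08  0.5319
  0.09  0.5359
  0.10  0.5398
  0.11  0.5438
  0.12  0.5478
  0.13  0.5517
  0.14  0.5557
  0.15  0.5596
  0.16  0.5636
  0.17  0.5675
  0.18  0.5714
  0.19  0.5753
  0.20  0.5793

σ√T = 0.43 × 0.5774 = 0.2483
d₁ = [ln(129/130) + (0.073 − 0.008 + ½·0.43²)·0.3333] / (σ√T) = (-0.0077 + 0.0525) / 0.2483 = 0.1803 which rounds to 0.18
d₂ = 0.1803 − 0.2483 = -0.0680 which rounds to -0.07
exp(−qT) = exp(−0.008·0.3333) = 0.9973;  exp(−rT) = exp(−0.073·0.3333) = 0.9760
N(d₁) = N(0.18) = 0.5714;  N(d₂) = N(-0.07) = 0.4721
C = 129·0.9973·0.5714 − 130·0.9760·0.4721 = 73.5116 − 59.9000 = 13.6115

$13.61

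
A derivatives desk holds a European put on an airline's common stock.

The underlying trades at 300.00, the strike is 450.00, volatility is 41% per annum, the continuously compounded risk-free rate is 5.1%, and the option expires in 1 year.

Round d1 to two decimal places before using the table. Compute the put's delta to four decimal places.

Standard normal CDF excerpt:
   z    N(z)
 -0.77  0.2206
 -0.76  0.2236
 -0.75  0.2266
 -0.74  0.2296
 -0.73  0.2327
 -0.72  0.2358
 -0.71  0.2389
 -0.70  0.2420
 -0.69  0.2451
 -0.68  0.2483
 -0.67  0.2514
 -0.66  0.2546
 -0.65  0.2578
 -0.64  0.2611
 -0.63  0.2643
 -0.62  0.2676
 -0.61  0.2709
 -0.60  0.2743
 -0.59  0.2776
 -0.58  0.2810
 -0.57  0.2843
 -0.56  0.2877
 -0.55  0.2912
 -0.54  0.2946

-0.7454

T = 1;  σ√T = 0.4100
d₁ = [ln(300/450) + (0.051 + ½·0.41²)·1] / (σ√T) = (-0.4055 + 0.1350) / 0.4100 = -0.6595 ⇒ -0.66
N(d₁) = N(-0.66) = 0.2546
Δ_put = N(d₁) − 1 = 0.2546 − 1 = -0.7454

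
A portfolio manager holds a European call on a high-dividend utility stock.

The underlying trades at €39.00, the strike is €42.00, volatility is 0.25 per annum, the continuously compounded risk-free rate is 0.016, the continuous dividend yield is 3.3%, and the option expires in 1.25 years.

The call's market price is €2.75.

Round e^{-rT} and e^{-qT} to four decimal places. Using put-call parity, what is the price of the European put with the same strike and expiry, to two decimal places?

€6.49

e^(−qT) = e^(−0.033·1.25) = 0.9596;  e^(−rT) = e^(−0.016·1.25) = 0.9802
Put-call parity: C − P = S·e^(−qT) − K·e^(−rT) = 39·0.9596 − 42·0.9802 = 37.4244 − 41.1684 = -3.7440
P = C − (C − P) = 2.75 − (-3.7440) = 6.4940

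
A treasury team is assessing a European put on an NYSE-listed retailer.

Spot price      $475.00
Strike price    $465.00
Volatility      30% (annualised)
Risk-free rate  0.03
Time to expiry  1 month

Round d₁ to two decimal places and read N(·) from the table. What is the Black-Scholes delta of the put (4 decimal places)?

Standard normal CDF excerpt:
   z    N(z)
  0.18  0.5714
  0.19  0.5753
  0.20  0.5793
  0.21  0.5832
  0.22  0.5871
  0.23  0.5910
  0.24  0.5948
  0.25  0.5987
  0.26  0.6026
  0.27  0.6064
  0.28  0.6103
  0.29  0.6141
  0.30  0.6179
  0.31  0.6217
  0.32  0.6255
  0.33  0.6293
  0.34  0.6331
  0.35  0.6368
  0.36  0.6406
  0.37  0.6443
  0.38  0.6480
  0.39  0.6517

-0.3745

σ√T = 0.3·√0.08333 = 0.0866
d₁ = [ln(475/465) + (0.03 + 0.3²/2)·0.08333] / 0.0866 = [0.0213 + 0.0062] / 0.0866 = 0.3179 ≈ 0.32
N(d₁) = N(0.32) = 0.6255
Δ_put = N(d₁) − 1 = 0.6255 − 1 = -0.3745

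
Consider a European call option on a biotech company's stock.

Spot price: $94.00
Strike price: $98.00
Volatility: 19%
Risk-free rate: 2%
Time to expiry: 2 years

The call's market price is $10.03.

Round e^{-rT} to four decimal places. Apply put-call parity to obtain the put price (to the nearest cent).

e^(−rT) = e^(−0.02·2) = 0.9608
Put-call parity: C − P = S − K·e^(−rT) = 94 − 98·0.9608 = 94 − 94.1584 = -0.1584
P = C − (C − P) = 10.03 − (-0.1584) = 10.1884

$10.19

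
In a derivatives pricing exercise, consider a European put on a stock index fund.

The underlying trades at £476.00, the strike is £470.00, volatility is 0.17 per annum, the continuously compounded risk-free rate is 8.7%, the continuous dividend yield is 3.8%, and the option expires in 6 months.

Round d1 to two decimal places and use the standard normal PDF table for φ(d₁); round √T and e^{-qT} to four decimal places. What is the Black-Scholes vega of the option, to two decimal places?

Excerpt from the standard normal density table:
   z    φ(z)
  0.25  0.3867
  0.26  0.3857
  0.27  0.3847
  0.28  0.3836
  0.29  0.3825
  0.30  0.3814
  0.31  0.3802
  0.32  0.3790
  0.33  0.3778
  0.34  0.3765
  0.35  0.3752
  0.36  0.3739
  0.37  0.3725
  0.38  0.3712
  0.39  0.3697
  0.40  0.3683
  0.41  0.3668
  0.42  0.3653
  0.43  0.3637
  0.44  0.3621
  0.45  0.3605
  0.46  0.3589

123.02

σ√T = 0.17 × 0.7071 = 0.1202
d₁ = [ln(476/470) + (0.087 − 0.038 + ½·0.17²)·0.5] / (σ√T) = (0.0127 + 0.0317) / 0.1202 = 0.3694 ⇒ 0.37
√T = √0.5 = 0.7071
φ(d₁) = φ(0.37) = 0.3725
e^(−qT) = e^(−0.038·0.5) = 0.9812
vega = S·e^(−qT)·φ(d₁)·√T = 476·0.9812·0.3725·0.7071 = 123.0188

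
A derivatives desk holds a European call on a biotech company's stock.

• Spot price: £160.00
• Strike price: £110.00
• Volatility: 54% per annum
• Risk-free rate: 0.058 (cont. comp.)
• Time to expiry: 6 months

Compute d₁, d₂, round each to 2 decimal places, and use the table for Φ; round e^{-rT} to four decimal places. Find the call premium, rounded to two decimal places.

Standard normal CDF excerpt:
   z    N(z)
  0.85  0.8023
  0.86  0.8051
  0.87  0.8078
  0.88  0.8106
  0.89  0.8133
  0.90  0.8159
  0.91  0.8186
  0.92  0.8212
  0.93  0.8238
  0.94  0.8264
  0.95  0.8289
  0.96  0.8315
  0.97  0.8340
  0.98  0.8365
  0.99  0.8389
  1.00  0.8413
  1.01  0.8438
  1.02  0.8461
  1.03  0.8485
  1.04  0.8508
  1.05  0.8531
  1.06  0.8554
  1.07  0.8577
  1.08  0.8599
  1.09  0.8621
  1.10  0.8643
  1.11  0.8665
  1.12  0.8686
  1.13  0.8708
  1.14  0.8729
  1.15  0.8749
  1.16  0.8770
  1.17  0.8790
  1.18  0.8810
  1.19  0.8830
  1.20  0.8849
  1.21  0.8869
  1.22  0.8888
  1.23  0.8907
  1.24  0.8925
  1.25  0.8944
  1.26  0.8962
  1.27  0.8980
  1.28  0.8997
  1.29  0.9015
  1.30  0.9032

£56.79

T = 0.5;  σ√T = 0.3818
ln(S/K) + (r + σ²/2)T = ln(160/110) + (0.058 + 0.54²/2)·0.5 = 0.3747 + 0.1019 = 0.4766
d₁ = 0.4766 / 0.3818 = 1.2482 → 1.25
d₂ = d₁ − σ√T = 1.2482 − 0.3818 = 0.8663 → 0.87
exp(−rT) = exp(−0.058·0.5) = 0.9714
N(d₁) = N(1.25) = 0.8944;  N(d₂) = N(0.87) = 0.8078
C = 160·0.8944 − 110·0.9714·0.8078 = 143.1040 − 86.3167 = 56.7873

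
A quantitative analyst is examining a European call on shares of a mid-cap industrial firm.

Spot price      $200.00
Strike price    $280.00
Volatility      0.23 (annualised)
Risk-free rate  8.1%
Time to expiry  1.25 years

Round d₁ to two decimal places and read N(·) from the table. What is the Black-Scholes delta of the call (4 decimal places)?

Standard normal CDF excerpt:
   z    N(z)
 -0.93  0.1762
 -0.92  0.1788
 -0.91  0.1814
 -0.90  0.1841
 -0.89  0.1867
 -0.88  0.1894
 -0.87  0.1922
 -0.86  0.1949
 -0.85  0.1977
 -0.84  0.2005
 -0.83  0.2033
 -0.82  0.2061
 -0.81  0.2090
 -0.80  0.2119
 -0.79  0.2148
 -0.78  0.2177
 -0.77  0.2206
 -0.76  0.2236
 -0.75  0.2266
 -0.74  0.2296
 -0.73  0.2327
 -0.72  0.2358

σ√T = 0.23·√1.25 = 0.2571
d₁ = [ln(200/280) + (0.081 + ½·0.23²)·1.25] / (σ√T) = (-0.3365 + 0.1343) / 0.2571 = -0.7862 → -0.79
N(d₁) = N(-0.79) = 0.2148
Δ_call = N(d₁) = 0.2148

0.2148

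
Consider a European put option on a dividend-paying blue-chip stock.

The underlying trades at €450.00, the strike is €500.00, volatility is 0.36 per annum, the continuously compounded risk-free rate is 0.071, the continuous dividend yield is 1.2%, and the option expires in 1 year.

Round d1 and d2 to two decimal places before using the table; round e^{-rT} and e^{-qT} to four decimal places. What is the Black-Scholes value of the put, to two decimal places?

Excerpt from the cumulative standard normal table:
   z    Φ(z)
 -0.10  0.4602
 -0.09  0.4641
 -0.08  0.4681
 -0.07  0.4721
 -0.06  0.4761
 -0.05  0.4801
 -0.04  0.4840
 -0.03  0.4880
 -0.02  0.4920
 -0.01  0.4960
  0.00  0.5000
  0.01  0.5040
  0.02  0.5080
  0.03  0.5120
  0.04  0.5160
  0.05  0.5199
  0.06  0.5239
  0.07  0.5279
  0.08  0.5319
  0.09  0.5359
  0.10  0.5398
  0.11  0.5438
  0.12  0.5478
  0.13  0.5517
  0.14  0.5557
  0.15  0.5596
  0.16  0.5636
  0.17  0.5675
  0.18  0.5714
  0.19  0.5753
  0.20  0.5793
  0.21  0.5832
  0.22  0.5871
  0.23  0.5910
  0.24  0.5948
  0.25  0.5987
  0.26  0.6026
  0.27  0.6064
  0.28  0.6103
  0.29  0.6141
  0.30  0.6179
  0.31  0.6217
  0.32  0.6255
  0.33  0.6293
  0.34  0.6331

€76.08

T = 1;  σ√T = 0.3600
d₁ = [ln(450/500) + (0.071 − 0.012 + 0.36²/2)·1] / 0.3600 = [-0.1054 + 0.1238] / 0.3600 = 0.0512 ⇒ 0.05
d₂ = d₁ − σ√T = 0.0512 − 0.3600 = -0.3088 ⇒ -0.31
e^(−qT) = e^(−0.012·1) = 0.9881;  e^(−rT) = e^(−0.071·1) = 0.9315
N(−d₂) = N(0.31) = 0.6217;  N(−d₁) = N(-0.05) = 0.4801
P = 500·0.9315·0.6217 − 450·0.9881·0.4801 = 289.5568 − 213.4741 = 76.0827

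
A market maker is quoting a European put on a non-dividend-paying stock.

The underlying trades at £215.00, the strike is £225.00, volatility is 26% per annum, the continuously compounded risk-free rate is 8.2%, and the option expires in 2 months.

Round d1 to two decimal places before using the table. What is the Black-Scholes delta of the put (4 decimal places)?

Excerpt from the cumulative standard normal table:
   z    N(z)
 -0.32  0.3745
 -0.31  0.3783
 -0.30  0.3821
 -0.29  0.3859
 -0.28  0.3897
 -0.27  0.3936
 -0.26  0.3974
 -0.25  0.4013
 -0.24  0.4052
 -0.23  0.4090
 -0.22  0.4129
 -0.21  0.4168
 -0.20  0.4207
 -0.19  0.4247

σ√T = 0.26·√0.1667 = 0.1061
d₁ = [ln(215/225) + (0.082 + 0.26²/2)·0.1667] / 0.1061 = [-0.0455 + 0.0193] / 0.1061 = -0.2465 which rounds to -0.25
N(d₁) = N(-0.25) = 0.4013
Δ_put = N(d₁) − 1 = 0.4013 − 1 = -0.5987

-0.5987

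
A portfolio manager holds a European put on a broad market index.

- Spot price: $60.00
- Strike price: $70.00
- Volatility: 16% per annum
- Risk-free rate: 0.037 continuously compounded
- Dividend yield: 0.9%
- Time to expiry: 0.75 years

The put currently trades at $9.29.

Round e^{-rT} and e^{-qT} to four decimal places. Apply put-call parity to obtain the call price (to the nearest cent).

exp(−qT) = exp(−0.009·0.75) = 0.9933;  exp(−rT) = exp(−0.037·0.75) = 0.9726
Put-call parity: C − P = S·e^(−qT) − K·e^(−rT) = 60·0.9933 − 70·0.9726 = 59.5980 − 68.0820 = -8.4840
C = P + (C − P) = 9.29 + (-8.4840) = 0.8060

$0.81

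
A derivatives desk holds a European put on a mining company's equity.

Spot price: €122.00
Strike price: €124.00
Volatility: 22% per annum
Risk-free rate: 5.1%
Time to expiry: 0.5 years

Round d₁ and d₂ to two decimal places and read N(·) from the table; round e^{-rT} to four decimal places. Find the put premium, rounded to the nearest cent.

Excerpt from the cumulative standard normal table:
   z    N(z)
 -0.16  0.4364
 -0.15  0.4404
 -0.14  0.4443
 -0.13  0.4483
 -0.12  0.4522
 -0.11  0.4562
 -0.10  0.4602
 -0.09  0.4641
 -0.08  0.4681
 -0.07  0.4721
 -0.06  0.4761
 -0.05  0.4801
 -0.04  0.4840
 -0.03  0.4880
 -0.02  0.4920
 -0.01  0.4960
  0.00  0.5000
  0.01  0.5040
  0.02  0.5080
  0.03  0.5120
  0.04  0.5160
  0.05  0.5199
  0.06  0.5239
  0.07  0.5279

€7.20

T = 0.5;  σ√T = 0.1556
d₁ = [ln(122/124) + (0.051 + 0.22²/2)·0.5] / 0.1556 = [-0.0163 + 0.0376] / 0.1556 = 0.1372 ≈ 0.14
d₂ = d₁ − σ√T = 0.1372 − 0.1556 = -0.0184 ≈ -0.02
e^(−rT) = e^(−0.051·0.5) = 0.9748
P = 124·0.9748·N(0.02) − 122·N(-0.14) = 124·0.9748·0.5080 − 122·0.4443 = 61.4046 − 54.2046 = 7.2000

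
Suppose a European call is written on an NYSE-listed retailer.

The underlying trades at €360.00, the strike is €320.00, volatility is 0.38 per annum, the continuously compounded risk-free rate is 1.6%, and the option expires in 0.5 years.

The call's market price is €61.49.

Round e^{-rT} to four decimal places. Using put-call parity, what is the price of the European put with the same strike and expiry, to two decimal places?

€18.93

exp(−rT) = exp(−0.016·0.5) = 0.9920
Put-call parity: C − P = S − K·e^(−rT) = 360 − 320·0.9920 = 360 − 317.4400 = 42.5600
P = C − (C − P) = 61.49 − (42.5600) = 18.9300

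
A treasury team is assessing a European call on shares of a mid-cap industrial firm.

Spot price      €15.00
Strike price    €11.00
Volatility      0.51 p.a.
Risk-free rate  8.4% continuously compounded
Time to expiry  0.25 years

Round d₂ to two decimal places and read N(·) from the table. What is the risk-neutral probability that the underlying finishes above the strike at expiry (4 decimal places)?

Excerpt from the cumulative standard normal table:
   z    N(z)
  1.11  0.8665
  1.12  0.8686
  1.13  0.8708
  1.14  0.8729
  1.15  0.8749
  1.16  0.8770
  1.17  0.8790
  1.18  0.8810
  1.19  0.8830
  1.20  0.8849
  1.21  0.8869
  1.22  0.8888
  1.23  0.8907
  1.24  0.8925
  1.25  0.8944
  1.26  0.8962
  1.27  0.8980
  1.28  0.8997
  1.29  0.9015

σ√T = 0.51·√0.25 = 0.2550
d₁ = [ln(15/11) + (0.084 + 0.51²/2)·0.25] / 0.2550 = [0.3102 + 0.0535] / 0.2550 = 1.4261 → 1.43
d₂ = d₁ − σ√T = 1.4261 − 0.2550 = 1.1711 → 1.17
Pr(exercise) under Q = N(d₂) = 0.8790

0.8790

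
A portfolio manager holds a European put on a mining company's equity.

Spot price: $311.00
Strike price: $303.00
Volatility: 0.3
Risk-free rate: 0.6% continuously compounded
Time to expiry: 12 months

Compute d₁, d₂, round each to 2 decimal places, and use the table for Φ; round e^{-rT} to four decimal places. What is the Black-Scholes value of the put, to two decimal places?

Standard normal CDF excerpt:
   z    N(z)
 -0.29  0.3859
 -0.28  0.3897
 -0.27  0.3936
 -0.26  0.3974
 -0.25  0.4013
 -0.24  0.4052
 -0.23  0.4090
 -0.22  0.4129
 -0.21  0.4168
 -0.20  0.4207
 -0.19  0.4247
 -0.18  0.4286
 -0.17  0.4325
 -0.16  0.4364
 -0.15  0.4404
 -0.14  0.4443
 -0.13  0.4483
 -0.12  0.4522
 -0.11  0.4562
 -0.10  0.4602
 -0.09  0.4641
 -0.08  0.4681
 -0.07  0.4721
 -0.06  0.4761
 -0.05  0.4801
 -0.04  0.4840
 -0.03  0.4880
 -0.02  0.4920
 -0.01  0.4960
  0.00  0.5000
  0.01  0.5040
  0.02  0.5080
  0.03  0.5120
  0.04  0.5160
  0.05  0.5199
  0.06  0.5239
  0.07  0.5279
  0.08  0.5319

σ√T = 0.3·√1 = 0.3000
d₁ = [ln(311/303) + (0.006 + 0.3²/2)·1] / 0.3000 = [0.0261 + 0.0510] / 0.3000 = 0.2569 ≈ 0.26
d₂ = d₁ − σ√T = 0.2569 − 0.3000 = -0.0431 ≈ -0.04
exp(−rT) = exp(−0.006·1) = 0.9940
N(−d₂) = N(0.04) = 0.5160;  N(−d₁) = N(-0.26) = 0.3974
P = 303·0.9940·0.5160 − 311·0.3974 = 155.4099 − 123.5914 = 31.8185

$31.82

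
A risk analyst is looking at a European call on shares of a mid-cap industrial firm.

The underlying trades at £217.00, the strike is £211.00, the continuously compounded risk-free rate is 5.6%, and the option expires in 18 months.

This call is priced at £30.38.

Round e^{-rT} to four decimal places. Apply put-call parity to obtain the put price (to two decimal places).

£7.37

exp(−rT) = exp(−0.056·1.5) = 0.9194
Put-call parity: C − P = S − K·e^(−rT) = 217 − 211·0.9194 = 217 − 193.9934 = 23.0066
P = C − (C − P) = 30.38 − (23.0066) = 7.3734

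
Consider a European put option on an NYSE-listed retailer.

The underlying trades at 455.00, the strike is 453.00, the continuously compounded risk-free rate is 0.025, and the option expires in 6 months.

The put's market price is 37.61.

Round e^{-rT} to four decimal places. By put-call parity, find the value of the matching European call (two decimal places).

45.23

exp(−rT) = exp(−0.025·0.5) = 0.9876
Put-call parity: C − P = S − K·e^(−rT) = 455 − 453·0.9876 = 455 − 447.3828 = 7.6172
C = P + (C − P) = 37.61 + (7.6172) = 45.2272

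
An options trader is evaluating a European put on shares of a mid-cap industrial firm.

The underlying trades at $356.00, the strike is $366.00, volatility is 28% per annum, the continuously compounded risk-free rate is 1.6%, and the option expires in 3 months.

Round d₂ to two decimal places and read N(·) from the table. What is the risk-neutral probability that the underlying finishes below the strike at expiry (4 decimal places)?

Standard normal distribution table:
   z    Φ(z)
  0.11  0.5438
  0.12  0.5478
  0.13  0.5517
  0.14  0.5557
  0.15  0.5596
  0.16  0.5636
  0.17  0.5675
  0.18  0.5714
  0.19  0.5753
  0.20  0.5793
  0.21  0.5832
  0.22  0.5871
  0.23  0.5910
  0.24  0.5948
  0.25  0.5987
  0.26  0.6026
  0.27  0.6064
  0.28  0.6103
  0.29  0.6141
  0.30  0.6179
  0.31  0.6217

T = 0.25;  σ√T = 0.1400
d₁ = [ln(356/366) + (0.016 + ½·0.28²)·0.25] / (σ√T) = (-0.0277 + 0.0138) / 0.1400 = -0.0993 which rounds to -0.10
d₂ = -0.0993 − 0.1400 = -0.2393 which rounds to -0.24
Risk-neutral Pr[S_T < K] = N(−d₂) = N(0.24) = 0.5948

0.5948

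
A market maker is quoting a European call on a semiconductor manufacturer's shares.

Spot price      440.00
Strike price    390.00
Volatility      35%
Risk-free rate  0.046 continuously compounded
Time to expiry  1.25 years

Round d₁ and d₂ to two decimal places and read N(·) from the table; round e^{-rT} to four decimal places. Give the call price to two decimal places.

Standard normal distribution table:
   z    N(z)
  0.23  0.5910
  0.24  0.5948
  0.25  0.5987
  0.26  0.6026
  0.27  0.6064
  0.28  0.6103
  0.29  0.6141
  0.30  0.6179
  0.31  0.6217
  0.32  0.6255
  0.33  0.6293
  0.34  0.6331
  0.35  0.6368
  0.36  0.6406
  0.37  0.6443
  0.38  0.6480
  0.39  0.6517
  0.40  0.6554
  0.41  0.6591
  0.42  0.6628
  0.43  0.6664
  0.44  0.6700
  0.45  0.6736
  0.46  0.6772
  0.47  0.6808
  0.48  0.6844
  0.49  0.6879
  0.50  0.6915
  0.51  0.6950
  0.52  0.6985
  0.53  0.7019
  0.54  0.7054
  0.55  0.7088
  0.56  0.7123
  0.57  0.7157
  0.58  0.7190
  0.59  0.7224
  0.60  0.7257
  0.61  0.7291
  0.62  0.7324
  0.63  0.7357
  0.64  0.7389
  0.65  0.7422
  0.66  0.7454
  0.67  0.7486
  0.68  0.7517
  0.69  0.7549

T = 1.25;  σ√T = 0.3913
d₁ = [ln(440/390) + (0.046 + 0.35²/2)·1.25] / 0.3913 = [0.1206 + 0.1341] / 0.3913 = 0.6509 → 0.65
d₂ = d₁ − σ√T = 0.6509 − 0.3913 = 0.2596 → 0.26
e^(−rT) = e^(−0.046·1.25) = 0.9441
N(d₁) = N(0.65) = 0.7422;  N(d₂) = N(0.26) = 0.6026
C = 440·0.7422 − 390·0.9441·0.6026 = 326.5680 − 221.8767 = 104.6913

104.69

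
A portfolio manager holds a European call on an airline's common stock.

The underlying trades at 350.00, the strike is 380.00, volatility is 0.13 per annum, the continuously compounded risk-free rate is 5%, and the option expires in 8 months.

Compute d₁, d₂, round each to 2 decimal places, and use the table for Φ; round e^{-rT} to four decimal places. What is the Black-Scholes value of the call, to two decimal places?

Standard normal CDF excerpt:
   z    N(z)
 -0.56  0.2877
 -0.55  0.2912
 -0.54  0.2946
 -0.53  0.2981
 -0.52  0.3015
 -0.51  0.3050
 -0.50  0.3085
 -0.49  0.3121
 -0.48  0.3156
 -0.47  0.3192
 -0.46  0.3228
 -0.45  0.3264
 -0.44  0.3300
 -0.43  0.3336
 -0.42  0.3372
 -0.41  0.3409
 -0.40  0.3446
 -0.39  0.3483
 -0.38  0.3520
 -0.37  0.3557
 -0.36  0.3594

7.22

σ√T = 0.13 × 0.8165 = 0.1061
d₁ = [ln(350/380) + (0.05 + 0.13²/2)·0.6667] / 0.1061 = [-0.0822 + 0.0390] / 0.1061 = -0.4077 ⇒ -0.41
d₂ = d₁ − σ√T = -0.4077 − 0.1061 = -0.5138 ⇒ -0.51
exp(−rT) = exp(−0.05·0.6667) = 0.9672
N(d₁) = N(-0.41) = 0.3409;  N(d₂) = N(-0.51) = 0.3050
C = 350·0.3409 − 380·0.9672·0.3050 = 119.3150 − 112.0985 = 7.2165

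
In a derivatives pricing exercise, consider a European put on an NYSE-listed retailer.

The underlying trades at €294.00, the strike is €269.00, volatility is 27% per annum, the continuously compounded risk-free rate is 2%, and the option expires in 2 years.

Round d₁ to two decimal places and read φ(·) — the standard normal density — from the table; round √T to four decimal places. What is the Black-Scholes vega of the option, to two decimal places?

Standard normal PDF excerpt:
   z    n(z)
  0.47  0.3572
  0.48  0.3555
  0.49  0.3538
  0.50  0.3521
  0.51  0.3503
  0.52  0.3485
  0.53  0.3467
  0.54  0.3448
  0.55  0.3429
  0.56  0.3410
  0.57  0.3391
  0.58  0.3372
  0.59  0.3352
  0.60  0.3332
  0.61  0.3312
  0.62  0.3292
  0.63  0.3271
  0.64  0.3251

144.15

σ√T = 0.27 × 1.4142 = 0.3818
ln(S/K) + (r + σ²/2)T = ln(294/269) + (0.02 + 0.27²/2)·2 = 0.0889 + 0.1129 = 0.2018
d₁ = 0.2018 / 0.3818 = 0.5284 ≈ 0.53
√T = √2 = 1.4142
φ(d₁) = φ(0.53) = 0.3467
vega = S·φ(d₁)·√T = 294·0.3467·1.4142 = 144.1491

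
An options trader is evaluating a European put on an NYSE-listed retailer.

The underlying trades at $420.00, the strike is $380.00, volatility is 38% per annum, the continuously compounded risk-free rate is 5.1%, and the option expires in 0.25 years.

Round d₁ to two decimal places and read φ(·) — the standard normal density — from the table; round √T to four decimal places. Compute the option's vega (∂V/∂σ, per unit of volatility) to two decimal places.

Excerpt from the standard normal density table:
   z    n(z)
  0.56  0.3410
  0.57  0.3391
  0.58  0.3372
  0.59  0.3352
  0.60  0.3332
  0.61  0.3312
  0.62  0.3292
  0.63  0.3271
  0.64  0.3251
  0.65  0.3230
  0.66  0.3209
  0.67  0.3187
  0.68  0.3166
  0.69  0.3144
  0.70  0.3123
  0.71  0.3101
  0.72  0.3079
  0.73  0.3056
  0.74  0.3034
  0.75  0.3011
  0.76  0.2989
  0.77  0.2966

σ√T = 0.38 × 0.5000 = 0.1900
ln(S/K) + (r + σ²/2)T = ln(420/380) + (0.051 + 0.38²/2)·0.25 = 0.1001 + 0.0308 = 0.1309
d₁ = 0.1309 / 0.1900 = 0.6889 → 0.69
√T = √0.25 = 0.5000
φ(d₁) = φ(0.69) = 0.3144
vega = S·φ(d₁)·√T = 420·0.3144·0.5000 = 66.0240

66.02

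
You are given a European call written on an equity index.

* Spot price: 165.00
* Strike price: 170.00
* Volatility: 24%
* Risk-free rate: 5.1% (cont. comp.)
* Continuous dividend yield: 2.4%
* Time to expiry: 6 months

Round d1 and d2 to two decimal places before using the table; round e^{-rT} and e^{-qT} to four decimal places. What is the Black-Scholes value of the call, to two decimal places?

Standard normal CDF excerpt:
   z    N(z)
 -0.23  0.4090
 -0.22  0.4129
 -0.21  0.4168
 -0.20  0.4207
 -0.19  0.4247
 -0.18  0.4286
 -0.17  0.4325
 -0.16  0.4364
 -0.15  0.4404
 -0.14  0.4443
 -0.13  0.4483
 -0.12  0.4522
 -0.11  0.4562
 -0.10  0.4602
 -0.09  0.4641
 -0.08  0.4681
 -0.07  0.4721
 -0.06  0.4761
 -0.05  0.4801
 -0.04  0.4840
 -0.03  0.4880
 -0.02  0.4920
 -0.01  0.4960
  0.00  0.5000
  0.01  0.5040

9.84

T = 0.5;  σ√T = 0.1697
ln(S/K) + (r − q + σ²/2)T = ln(165/170) + (0.051 − 0.024 + 0.24²/2)·0.5 = -0.0299 + 0.0279 = -0.0020
d₁ = -0.0020 / 0.1697 = -0.0115 ≈ -0.01
d₂ = d₁ − σ√T = -0.0115 − 0.1697 = -0.1812 ≈ -0.18
exp(−qT) = exp(−0.024·0.5) = 0.9881;  exp(−rT) = exp(−0.051·0.5) = 0.9748
N(d₁) = N(-0.01) = 0.4960;  N(d₂) = N(-0.18) = 0.4286
C = 165·0.9881·0.4960 − 170·0.9748·0.4286 = 80.8661 − 71.0259 = 9.8402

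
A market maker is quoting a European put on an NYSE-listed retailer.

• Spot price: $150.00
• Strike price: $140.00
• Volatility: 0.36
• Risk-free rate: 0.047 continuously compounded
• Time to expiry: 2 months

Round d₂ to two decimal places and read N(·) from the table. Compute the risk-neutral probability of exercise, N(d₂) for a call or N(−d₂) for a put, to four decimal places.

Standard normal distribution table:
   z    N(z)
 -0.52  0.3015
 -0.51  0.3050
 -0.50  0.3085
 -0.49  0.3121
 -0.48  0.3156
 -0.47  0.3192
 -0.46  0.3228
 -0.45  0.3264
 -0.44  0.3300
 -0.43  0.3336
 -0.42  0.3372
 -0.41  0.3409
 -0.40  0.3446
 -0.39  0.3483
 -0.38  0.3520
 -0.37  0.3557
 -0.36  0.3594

σ√T = 0.36·√0.1667 = 0.1470
ln(S/K) + (r + σ²/2)T = ln(150/140) + (0.047 + 0.36²/2)·0.1667 = 0.0690 + 0.0186 = 0.0876
d₁ = 0.0876 / 0.1470 = 0.5962 ⇒ 0.60
d₂ = d₁ − σ√T = 0.5962 − 0.1470 = 0.4493 ⇒ 0.45
Pr(exercise) under Q = N(−d₂) = N(-0.45) = 0.3264

0.3264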